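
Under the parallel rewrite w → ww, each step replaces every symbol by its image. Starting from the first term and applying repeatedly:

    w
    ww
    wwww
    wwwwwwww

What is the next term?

Expanding wwwwwwww: w→ww, w→ww, w→ww, w→ww, w→ww, w→ww, w→ww, w→ww. Concatenated: ww ww ww ww ww ww ww ww.

wwwwwwwwwwwwwwww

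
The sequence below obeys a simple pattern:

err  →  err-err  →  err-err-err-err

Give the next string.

err-err-err-err-err-err-err-err

Each string is two copies of the previous one joined by '-'.
So the next term is two copies of err-err-err-err with '-' between the halves.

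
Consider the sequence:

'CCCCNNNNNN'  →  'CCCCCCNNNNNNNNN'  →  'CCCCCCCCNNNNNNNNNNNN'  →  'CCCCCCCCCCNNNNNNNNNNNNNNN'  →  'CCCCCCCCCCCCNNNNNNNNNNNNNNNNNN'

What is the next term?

Term n consists of 2n C's, followed by 3n N's, where the shown terms are n = 2, 3, 4, 5, 6.
Setting n = 7 gives 14, 21 characters in each block.

CCCCCCCCCCCCCCNNNNNNNNNNNNNNNNNNNNN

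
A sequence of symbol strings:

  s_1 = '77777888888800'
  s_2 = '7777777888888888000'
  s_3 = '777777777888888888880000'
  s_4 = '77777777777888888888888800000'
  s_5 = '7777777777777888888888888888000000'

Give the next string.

777777777777777888888888888888880000000

The n-th term is 2n+1 7's then 2n+3 8's then n 0's, where the shown terms are n = 2, 3, 4, 5, 6.
For the next term, n = 7, so the run lengths are 15, 17, 7.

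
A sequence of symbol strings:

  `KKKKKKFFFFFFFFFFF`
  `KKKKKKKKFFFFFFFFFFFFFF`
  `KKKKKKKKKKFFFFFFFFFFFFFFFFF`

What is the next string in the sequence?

KKKKKKKKKKKKFFFFFFFFFFFFFFFFFFFF

Term n consists of 2n K's, followed by 3n+2 F's, where the shown terms are n = 3, 4, 5.
Setting n = 6 gives 12, 20 characters in each block.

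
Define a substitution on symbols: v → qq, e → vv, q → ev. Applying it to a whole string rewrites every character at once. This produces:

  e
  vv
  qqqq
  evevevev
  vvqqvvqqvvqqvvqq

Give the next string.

φ(vvqqvvqqvvqqvvqq) expands symbol-by-symbol to qq qq ev ev qq qq ev ev qq qq ev ev qq qq ev ev; joining the 16 pieces gives the next term.

qqqqevevqqqqevevqqqqevevqqqqevev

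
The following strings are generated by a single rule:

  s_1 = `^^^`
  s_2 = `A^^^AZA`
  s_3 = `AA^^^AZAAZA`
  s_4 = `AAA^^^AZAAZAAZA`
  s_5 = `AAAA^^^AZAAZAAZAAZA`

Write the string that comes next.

Each term wraps the previous one in A on the left and AZA on the right.
One more step from AAAA^^^AZAAZAAZAAZA gives the answer.

AAAAA^^^AZAAZAAZAAZAAZA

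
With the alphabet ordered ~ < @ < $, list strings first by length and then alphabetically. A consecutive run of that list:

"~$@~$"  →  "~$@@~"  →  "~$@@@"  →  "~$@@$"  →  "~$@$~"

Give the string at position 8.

Continuing the enumeration 3 steps past ~$@$~: ~$@$~ → ~$@$@ → ~$@$$ → (answer).

~$$~~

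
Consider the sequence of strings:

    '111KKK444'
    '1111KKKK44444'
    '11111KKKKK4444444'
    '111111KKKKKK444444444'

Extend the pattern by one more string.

Term n consists of n+1 1's, followed by n+1 K's, followed by 2n-1 4's, where the shown terms are n = 2, 3, 4, 5.
Setting n = 6 gives 7, 7, 11 characters in each block.

1111111KKKKKKK44444444444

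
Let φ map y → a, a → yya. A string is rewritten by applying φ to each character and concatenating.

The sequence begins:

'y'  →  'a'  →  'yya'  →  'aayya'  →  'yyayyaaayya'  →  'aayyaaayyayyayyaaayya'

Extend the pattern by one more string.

Rewriting the 21 symbols of aayyaaayyayyayyaaayya one by one yields yya yya a a yya yya yya a a yya a a yya a a yya yya yya a a yya; concatenated:

yyayyaaayyayyayyaaayyaaayyaaayyayyayyaaayya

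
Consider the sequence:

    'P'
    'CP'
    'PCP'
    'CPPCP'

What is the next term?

PCPCPPCP

This is a Fibonacci-style word recurrence s(k) = s(k−2)·s(k−1): e.g. P·CP = PCP.
The next term joins PCP and CPPCP.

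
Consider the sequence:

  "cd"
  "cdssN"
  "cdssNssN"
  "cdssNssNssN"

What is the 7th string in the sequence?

Every step adds ssN to the end: s(k+1) = s(k)·ssN.
From cdssNssNssN, 3 further steps: cdssNssNssN → cdssNssNssNssN → cdssNssNssNssNssN → (answer).

cdssNssNssNssNssNssN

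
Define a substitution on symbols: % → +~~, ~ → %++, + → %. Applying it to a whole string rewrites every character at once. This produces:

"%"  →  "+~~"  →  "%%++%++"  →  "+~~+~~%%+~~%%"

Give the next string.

%%++%++%%++%+++~~+~~%%++%+++~~+~~

Applying the rule to each of the 13 symbols of +~~+~~%%+~~%% gives the pieces % %++ %++ % %++ %++ +~~ +~~ % %++ %++ +~~ +~~, which concatenate to the answer.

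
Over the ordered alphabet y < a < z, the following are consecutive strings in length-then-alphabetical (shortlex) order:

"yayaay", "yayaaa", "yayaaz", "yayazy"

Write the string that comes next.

Treat yayazy as a base-3 numeral over the given alphabet and add one, carrying through any trailing z's.

yayaza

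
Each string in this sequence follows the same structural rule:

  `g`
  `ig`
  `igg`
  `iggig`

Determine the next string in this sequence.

From term 3 onward, concatenate the last term with the second-to-last: ig·g = igg, igg·ig = iggig, …
The next term joins iggig and igg.

iggigigg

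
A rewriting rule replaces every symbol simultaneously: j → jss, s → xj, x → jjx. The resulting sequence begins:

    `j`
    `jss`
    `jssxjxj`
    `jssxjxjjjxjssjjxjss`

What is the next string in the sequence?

Replace each of the 19 characters of jssxjxjjjxjssjjxjss in place — jss xj xj jjx jss jjx jss jss jss jjx jss xj xj jss jss jjx jss xj xj — and concatenate.

jssxjxjjjxjssjjxjssjssjssjjxjssxjxjjssjssjjxjssxjxj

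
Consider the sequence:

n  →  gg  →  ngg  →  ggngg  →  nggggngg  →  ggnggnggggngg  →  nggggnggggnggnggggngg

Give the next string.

ggnggnggggnggnggggnggggnggnggggngg

Each term (from the third on) is the two preceding terms concatenated in order: term 3 = n·gg = ngg.
So term 8 is ggnggnggggngg·nggggnggggnggnggggngg.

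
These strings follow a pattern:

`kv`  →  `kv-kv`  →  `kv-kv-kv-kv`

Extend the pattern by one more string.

Each string is two copies of the previous one joined by '-'.
One more doubling of kv-kv-kv-kv gives the answer.

kv-kv-kv-kv-kv-kv-kv-kv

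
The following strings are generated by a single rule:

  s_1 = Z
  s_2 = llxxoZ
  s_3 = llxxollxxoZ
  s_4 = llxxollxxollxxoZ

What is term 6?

llxxollxxollxxollxxollxxoZ

The strings grow by a fixed prefix llxxo each time.
From llxxollxxollxxoZ, 2 further steps: llxxollxxollxxoZ → llxxollxxollxxollxxoZ → (answer).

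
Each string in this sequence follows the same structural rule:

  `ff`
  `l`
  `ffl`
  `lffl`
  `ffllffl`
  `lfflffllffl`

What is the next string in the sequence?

This is a Fibonacci-style word recurrence s(k) = s(k−2)·s(k−1): e.g. ff·l = ffl.
So term 7 is ffllffl·lfflffllffl.

ffllffllfflffllffl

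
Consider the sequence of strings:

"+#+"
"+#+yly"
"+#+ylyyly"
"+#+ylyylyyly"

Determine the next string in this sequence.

Each term is the previous one with yly appended.
One more step from +#+ylyylyyly gives the answer.

+#+ylyylyylyyly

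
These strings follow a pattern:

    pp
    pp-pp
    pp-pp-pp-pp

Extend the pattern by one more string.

Each string is two copies of the previous one joined by '-'.
So the next term is two copies of pp-pp-pp-pp with '-' between the halves.

pp-pp-pp-pp-pp-pp-pp-pp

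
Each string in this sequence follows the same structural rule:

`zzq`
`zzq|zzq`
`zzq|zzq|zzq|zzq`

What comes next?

Every step duplicates the string with '|' between the halves.
Doubling zzq|zzq|zzq|zzq with '|' between the halves:

zzq|zzq|zzq|zzq|zzq|zzq|zzq|zzq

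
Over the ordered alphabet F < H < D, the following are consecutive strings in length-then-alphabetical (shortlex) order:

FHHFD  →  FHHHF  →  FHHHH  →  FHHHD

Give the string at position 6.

Advancing 2 positions from FHHHD through FHHHD → FHHDF reaches term 6.

FHHDH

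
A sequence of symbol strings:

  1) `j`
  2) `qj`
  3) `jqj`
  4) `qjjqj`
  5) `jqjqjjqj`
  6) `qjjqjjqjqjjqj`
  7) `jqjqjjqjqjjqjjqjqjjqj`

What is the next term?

Each term (from the third on) is the two preceding terms concatenated in order: term 3 = j·qj = jqj.
So term 8 is qjjqjjqjqjjqj·jqjqjjqjqjjqjjqjqjjqj.

qjjqjjqjqjjqjjqjqjjqjqjjqjjqjqjjqj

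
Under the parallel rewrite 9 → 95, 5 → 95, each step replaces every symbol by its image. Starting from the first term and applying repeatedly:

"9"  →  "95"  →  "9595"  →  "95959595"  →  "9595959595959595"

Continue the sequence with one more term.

95959595959595959595959595959595

Replace each of the 16 characters of 9595959595959595 in place — 95 95 95 95 95 95 95 95 95 95 95 95 95 95 95 95 — and concatenate.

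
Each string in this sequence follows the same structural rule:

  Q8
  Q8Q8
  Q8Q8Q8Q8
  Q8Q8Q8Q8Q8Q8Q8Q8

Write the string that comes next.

Every step duplicates the string.
Doubling Q8Q8Q8Q8Q8Q8Q8Q8:

Q8Q8Q8Q8Q8Q8Q8Q8Q8Q8Q8Q8Q8Q8Q8Q8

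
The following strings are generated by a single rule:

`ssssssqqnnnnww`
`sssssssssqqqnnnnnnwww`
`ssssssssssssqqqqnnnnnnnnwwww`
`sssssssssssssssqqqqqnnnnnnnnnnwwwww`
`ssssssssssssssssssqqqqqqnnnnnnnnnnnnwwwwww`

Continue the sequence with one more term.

sssssssssssssssssssssqqqqqqqnnnnnnnnnnnnnnwwwwwww

Each string has the form s^{3n} q^{n} n^{2n} w^{n}, where the shown terms are n = 2, 3, 4, 5, 6.
For the next term, n = 7, so the run lengths are 21, 7, 14, 7.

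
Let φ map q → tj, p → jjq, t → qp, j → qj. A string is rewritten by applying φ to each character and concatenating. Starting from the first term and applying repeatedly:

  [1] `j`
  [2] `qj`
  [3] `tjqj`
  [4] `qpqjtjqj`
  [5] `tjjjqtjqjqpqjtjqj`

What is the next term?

Replace each of the 17 characters of tjjjqtjqjqpqjtjqj in place — qp qj qj qj tj qp qj tj qj tj jjq tj qj qp qj tj qj — and concatenate.

qpqjqjqjtjqpqjtjqjtjjjqtjqjqpqjtjqj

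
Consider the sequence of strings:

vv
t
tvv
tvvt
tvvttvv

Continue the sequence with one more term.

From term 3 onward, concatenate the last term with the second-to-last: t·vv = tvv, tvv·t = tvvt, …
The next term joins tvvttvv and tvvt.

tvvttvvtvvt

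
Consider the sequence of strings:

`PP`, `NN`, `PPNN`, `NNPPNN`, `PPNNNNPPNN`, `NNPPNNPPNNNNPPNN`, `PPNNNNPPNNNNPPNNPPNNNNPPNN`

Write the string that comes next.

NNPPNNPPNNNNPPNNPPNNNNPPNNNNPPNNPPNNNNPPNN

This is a Fibonacci-style word recurrence s(k) = s(k−2)·s(k−1): e.g. PP·NN = PPNN.
So term 8 is NNPPNNPPNNNNPPNN·PPNNNNPPNNNNPPNNPPNNNNPPNN.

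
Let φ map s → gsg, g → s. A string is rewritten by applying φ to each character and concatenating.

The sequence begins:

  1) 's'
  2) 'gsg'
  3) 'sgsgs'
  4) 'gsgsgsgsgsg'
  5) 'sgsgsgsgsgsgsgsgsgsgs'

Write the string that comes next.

Applying the rule to each of the 21 symbols of sgsgsgsgsgsgsgsgsgsgs gives the pieces gsg s gsg s gsg s gsg s gsg s gsg s gsg s gsg s gsg s gsg s gsg, which concatenate to the answer.

gsgsgsgsgsgsgsgsgsgsgsgsgsgsgsgsgsgsgsgsgsg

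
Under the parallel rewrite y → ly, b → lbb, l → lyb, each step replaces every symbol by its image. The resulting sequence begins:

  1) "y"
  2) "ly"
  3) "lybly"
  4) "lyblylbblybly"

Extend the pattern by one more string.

φ(lyblylbblybly) expands symbol-by-symbol to lyb ly lbb lyb ly lyb lbb lbb lyb ly lbb lyb ly; joining the 13 pieces gives the next term.

lyblylbblyblylyblbblbblyblylbblybly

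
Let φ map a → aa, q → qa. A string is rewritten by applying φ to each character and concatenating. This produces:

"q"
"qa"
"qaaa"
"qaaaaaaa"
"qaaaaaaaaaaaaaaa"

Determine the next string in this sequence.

qaaaaaaaaaaaaaaaaaaaaaaaaaaaaaaa

Applying the rule to each of the 16 symbols of qaaaaaaaaaaaaaaa gives the pieces qa aa aa aa aa aa aa aa aa aa aa aa aa aa aa aa, which concatenate to the answer.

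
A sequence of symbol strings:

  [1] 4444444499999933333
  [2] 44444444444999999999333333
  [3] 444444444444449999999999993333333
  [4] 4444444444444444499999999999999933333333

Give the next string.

44444444444444444444999999999999999999333333333

Reading off run lengths: 4 runs 8, 11, 14, 17; 9 runs 6, 9, 12, 15; 3 runs 5, 6, 7, 8 — each is linear in n, where the shown terms are n = 2, 3, 4, 5.
Setting n = 6 gives 20, 18, 9 characters in each block.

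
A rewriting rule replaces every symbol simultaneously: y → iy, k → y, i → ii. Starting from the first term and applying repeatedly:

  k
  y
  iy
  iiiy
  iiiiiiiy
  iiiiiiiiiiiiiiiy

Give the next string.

iiiiiiiiiiiiiiiiiiiiiiiiiiiiiiiy

Applying the rule to each of the 16 symbols of iiiiiiiiiiiiiiiy gives the pieces ii ii ii ii ii ii ii ii ii ii ii ii ii ii ii iy, which concatenate to the answer.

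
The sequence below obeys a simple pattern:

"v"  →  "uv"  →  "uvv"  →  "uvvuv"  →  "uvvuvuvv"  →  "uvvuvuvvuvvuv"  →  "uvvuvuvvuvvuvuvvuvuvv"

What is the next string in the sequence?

uvvuvuvvuvvuvuvvuvuvvuvvuvuvvuvvuv

From term 3 onward, concatenate the last term with the second-to-last: uv·v = uvv, uvv·uv = uvvuv, …
Continuing: uvvuvuvvuvvuvuvvuvuvv · uvvuvuvvuvvuv gives term 8.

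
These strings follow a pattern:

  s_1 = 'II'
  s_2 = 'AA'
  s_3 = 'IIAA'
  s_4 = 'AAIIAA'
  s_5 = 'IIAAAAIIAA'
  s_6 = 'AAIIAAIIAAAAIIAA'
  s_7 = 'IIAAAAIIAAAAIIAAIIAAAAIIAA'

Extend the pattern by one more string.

Each term (from the third on) is the two preceding terms concatenated in order: term 3 = II·AA = IIAA.
So term 8 is AAIIAAIIAAAAIIAA·IIAAAAIIAAAAIIAAIIAAAAIIAA.

AAIIAAIIAAAAIIAAIIAAAAIIAAAAIIAAIIAAAAIIAA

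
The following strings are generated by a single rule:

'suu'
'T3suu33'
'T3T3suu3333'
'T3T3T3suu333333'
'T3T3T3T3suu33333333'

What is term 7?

T3T3T3T3T3T3suu333333333333

s(k+1) = T3·s(k)·33, so each term gains T3 as a prefix and 33 as a suffix.
From T3T3T3T3suu33333333, 2 further steps: T3T3T3T3suu33333333 → T3T3T3T3T3suu3333333333 → (answer).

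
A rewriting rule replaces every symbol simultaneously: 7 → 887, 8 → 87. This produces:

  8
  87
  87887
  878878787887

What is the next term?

Expanding 878878787887: 8→87, 7→887, 8→87, 8→87, 7→887, 8→87, 7→887, 8→87, 7→887, 8→87, 8→87, 7→887. Concatenated: 87 887 87 87 887 87 887 87 887 87 87 887.

87887878788787887878878787887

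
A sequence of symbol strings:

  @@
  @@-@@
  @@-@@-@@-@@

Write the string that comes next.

@@-@@-@@-@@-@@-@@-@@-@@

Every step duplicates the string with '-' between the halves.
One more doubling of @@-@@-@@-@@ gives the answer.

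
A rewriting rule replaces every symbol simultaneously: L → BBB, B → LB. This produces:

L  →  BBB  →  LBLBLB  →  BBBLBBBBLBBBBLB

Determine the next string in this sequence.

LBLBLBBBBLBLBLBLBBBBLBLBLBLBBBBLB

Replace each of the 15 characters of BBBLBBBBLBBBBLB in place — LB LB LB BBB LB LB LB LB BBB LB LB LB LB BBB LB — and concatenate.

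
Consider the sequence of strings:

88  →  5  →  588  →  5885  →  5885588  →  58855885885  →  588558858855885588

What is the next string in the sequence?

58855885885588558858855885885

Each term (from the third on) is the previous term followed by the one before it: term 3 = 5·88 = 588.
So term 8 is 588558858855885588·58855885885.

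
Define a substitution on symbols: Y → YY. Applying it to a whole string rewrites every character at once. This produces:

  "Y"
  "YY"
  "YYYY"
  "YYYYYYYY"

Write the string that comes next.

Expanding YYYYYYYY: Y→YY, Y→YY, Y→YY, Y→YY, Y→YY, Y→YY, Y→YY, Y→YY. Concatenated: YY YY YY YY YY YY YY YY.

YYYYYYYYYYYYYYYY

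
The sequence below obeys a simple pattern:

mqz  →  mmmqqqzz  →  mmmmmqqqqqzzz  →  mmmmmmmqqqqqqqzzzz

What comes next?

Term n consists of 2n-1 m's, followed by 2n-1 q's, followed by n z's (n = 1, 2, …).
At n = 5 the blocks have lengths 9, 9, 5.

mmmmmmmmmqqqqqqqqqzzzzz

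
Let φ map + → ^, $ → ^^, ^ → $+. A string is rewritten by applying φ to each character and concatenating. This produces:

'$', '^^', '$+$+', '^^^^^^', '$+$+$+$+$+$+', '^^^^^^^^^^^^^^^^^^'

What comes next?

Rewriting the 18 symbols of ^^^^^^^^^^^^^^^^^^ one by one yields $+ $+ $+ $+ $+ $+ $+ $+ $+ $+ $+ $+ $+ $+ $+ $+ $+ $+; concatenated:

$+$+$+$+$+$+$+$+$+$+$+$+$+$+$+$+$+$+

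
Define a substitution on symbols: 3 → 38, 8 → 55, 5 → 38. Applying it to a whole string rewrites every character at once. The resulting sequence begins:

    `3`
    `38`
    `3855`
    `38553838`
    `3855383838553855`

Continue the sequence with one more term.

Rewriting the 16 symbols of 3855383838553855 one by one yields 38 55 38 38 38 55 38 55 38 55 38 38 38 55 38 38; concatenated:

38553838385538553855383838553838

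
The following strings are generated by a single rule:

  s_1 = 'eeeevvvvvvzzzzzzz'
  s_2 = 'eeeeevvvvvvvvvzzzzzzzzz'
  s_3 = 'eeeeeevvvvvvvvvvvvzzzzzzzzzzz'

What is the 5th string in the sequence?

Term n consists of n+2 e's, followed by 3n v's, followed by 2n+3 z's, where the shown terms are n = 2, 3, 4.
For term 5, n = 6, so the run lengths are 8, 18, 15.

eeeeeeeevvvvvvvvvvvvvvvvvvzzzzzzzzzzzzzzz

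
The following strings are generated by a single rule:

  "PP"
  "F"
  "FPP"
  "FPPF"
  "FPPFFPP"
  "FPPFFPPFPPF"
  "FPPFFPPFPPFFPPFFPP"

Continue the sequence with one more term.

FPPFFPPFPPFFPPFFPPFPPFFPPFPPF

Each term (from the third on) is the previous term followed by the one before it: term 3 = F·PP = FPP.
So term 8 is FPPFFPPFPPFFPPFFPP·FPPFFPPFPPF.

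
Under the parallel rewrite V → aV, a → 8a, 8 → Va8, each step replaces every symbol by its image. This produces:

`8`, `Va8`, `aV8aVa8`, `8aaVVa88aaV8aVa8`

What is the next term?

Rewriting the 16 symbols of 8aaVVa88aaV8aVa8 one by one yields Va8 8a 8a aV aV 8a Va8 Va8 8a 8a aV Va8 8a aV 8a Va8; concatenated:

Va88a8aaVaV8aVa8Va88a8aaVVa88aaV8aVa8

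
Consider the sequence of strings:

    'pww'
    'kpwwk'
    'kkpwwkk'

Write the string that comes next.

kkkpwwkkk

Each term wraps the previous one in k on the left and k on the right.
One more step from kkpwwkk gives the answer.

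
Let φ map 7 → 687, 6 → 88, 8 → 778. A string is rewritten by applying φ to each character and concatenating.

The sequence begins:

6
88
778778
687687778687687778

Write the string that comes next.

Applying the rule to each of the 18 symbols of 687687778687687778 gives the pieces 88 778 687 88 778 687 687 687 778 88 778 687 88 778 687 687 687 778, which concatenate to the answer.

88778687887786876876877788877868788778687687687778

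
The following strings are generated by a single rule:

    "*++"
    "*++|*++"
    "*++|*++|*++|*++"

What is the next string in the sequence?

*++|*++|*++|*++|*++|*++|*++|*++

Every step duplicates the string with '|' between the halves.
One more doubling of *++|*++|*++|*++ gives the answer.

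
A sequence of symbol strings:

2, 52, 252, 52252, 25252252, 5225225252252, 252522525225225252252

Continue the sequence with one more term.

5225225252252252522525225225252252

This is a Fibonacci-style word recurrence s(k) = s(k−2)·s(k−1): e.g. 2·52 = 252.
So term 8 is 5225225252252·252522525225225252252.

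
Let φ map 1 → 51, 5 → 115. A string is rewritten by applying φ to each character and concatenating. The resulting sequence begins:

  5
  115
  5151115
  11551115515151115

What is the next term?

51511151155151511151155111551115515151115

Replace each of the 17 characters of 11551115515151115 in place — 51 51 115 115 51 51 51 115 115 51 115 51 115 51 51 51 115 — and concatenate.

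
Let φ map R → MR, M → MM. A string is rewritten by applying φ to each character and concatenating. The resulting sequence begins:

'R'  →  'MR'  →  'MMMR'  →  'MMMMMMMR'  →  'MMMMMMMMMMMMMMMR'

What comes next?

Replace each of the 16 characters of MMMMMMMMMMMMMMMR in place — MM MM MM MM MM MM MM MM MM MM MM MM MM MM MM MR — and concatenate.

MMMMMMMMMMMMMMMMMMMMMMMMMMMMMMMR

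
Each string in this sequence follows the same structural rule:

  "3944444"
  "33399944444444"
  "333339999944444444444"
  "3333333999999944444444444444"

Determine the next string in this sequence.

Reading off run lengths: 3 runs 1, 3, 5, 7; 9 runs 1, 3, 5, 7; 4 runs 5, 8, 11, 14 — each is linear in n (n = 1, 2, …).
For the next term, n = 5, so the run lengths are 9, 9, 17.

33333333399999999944444444444444444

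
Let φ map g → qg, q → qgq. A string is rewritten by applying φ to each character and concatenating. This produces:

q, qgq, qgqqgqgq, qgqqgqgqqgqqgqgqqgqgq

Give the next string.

Rewriting the 21 symbols of qgqqgqgqqgqqgqgqqgqgq one by one yields qgq qg qgq qgq qg qgq qg qgq qgq qg qgq qgq qg qgq qg qgq qgq qg qgq qg qgq; concatenated:

qgqqgqgqqgqqgqgqqgqgqqgqqgqgqqgqqgqgqqgqgqqgqqgqgqqgqgq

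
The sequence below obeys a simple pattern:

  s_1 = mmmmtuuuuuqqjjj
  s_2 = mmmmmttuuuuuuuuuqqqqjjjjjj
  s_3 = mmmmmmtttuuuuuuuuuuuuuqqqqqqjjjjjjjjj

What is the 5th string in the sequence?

mmmmmmmmtttttuuuuuuuuuuuuuuuuuuuuuqqqqqqqqqqjjjjjjjjjjjjjjj

The n-th term is n+3 m's then n t's then 4n+1 u's then 2n q's then 3n j's (n = 1, 2, …).
At n = 5 the blocks have lengths 8, 5, 21, 10, 15.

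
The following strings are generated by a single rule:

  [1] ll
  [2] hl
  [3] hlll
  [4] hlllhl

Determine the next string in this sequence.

hlllhlhlll

From term 3 onward, concatenate the last term with the second-to-last: hl·ll = hlll, hlll·hl = hlllhl, …
The next term joins hlllhl and hlll.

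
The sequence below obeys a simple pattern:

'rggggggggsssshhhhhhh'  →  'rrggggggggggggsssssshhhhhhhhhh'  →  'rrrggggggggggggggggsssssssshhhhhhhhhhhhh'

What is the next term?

Each string has the form r^{n-1} g^{4n} s^{2n} h^{3n+1}, where the shown terms are n = 2, 3, 4.
Setting n = 5 gives 4, 20, 10, 16 characters in each block.

rrrrggggggggggggggggggggsssssssssshhhhhhhhhhhhhhhh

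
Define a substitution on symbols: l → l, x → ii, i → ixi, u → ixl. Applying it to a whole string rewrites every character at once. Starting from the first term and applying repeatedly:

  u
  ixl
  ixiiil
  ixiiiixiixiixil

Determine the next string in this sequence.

Rewriting the 15 symbols of ixiiiixiixiixil one by one yields ixi ii ixi ixi ixi ixi ii ixi ixi ii ixi ixi ii ixi l; concatenated:

ixiiiixiixiixiixiiiixiixiiiixiixiiiixil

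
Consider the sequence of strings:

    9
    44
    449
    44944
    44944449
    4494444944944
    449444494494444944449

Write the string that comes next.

4494444944944449444494494444944944

This is a Fibonacci-style word recurrence s(k) = s(k−1)·s(k−2): e.g. 44·9 = 449.
The next term joins 449444494494444944449 and 4494444944944.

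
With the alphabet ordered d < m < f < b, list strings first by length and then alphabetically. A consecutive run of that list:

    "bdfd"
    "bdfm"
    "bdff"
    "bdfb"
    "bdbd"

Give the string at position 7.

bdbf

Continuing the enumeration 2 steps past bdbd: bdbd → bdbm → (answer).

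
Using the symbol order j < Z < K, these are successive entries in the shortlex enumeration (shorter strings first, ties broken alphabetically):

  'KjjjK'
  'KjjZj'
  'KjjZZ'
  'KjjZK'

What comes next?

Treat KjjZK as a base-3 numeral over the given alphabet and add one, carrying through any trailing K's.

KjjKj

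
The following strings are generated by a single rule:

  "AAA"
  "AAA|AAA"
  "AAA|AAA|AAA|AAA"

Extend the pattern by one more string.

s(k+1) = s(k)·|·s(k) — each term doubles the last with '|' between the halves.
Doubling AAA|AAA|AAA|AAA with '|' between the halves:

AAA|AAA|AAA|AAA|AAA|AAA|AAA|AAA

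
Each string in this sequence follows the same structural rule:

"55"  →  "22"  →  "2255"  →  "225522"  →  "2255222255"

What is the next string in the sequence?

2255222255225522

Each term (from the third on) is the previous term followed by the one before it: term 3 = 22·55 = 2255.
The next term joins 2255222255 and 225522.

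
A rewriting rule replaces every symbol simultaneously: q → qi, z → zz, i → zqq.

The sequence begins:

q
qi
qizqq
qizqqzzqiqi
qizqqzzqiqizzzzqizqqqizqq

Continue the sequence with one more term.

Rewriting the 25 symbols of qizqqzzqiqizzzzqizqqqizqq one by one yields qi zqq zz qi qi zz zz qi zqq qi zqq zz zz zz zz qi zqq zz qi qi qi zqq zz qi qi; concatenated:

qizqqzzqiqizzzzqizqqqizqqzzzzzzzzqizqqzzqiqiqizqqzzqiqi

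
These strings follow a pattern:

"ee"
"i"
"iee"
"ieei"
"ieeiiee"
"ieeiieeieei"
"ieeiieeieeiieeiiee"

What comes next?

From term 3 onward, concatenate the last term with the second-to-last: i·ee = iee, iee·i = ieei, …
Continuing: ieeiieeieeiieeiiee · ieeiieeieei gives term 8.

ieeiieeieeiieeiieeieeiieeieei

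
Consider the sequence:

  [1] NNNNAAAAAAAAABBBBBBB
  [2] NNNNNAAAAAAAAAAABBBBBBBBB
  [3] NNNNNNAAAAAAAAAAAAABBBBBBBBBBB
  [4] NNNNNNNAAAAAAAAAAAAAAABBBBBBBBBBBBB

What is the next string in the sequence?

NNNNNNNNAAAAAAAAAAAAAAAAABBBBBBBBBBBBBBB

Term n consists of n+1 N's, followed by 2n+3 A's, followed by 2n+1 B's, where the shown terms are n = 3, 4, 5, 6.
For the next term, n = 7, so the run lengths are 8, 17, 15.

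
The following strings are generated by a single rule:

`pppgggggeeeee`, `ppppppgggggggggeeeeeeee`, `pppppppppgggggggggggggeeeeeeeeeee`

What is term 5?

Term n consists of 3n p's, followed by 4n+1 g's, followed by 3n+2 e's (n = 1, 2, …).
Setting n = 5 gives 15, 21, 17 characters in each block.

pppppppppppppppgggggggggggggggggggggeeeeeeeeeeeeeeeee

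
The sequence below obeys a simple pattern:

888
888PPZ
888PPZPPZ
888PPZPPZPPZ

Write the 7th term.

Every step adds PPZ to the end: s(k+1) = s(k)·PPZ.
From 888PPZPPZPPZ, 3 further steps: 888PPZPPZPPZ → 888PPZPPZPPZPPZ → 888PPZPPZPPZPPZPPZ → (answer).

888PPZPPZPPZPPZPPZPPZ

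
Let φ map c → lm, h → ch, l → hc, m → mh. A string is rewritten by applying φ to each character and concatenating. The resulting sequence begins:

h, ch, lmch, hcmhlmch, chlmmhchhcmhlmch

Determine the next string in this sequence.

lmchhcmhmhchlmchchlmmhchhcmhlmch

φ(chlmmhchhcmhlmch) expands symbol-by-symbol to lm ch hc mh mh ch lm ch ch lm mh ch hc mh lm ch; joining the 16 pieces gives the next term.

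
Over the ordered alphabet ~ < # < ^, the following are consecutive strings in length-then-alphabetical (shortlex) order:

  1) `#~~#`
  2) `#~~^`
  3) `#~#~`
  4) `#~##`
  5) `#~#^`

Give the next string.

#~^~

The successor of #~#^ increments the rightmost position that isn't already ^ and resets every position after it to ~.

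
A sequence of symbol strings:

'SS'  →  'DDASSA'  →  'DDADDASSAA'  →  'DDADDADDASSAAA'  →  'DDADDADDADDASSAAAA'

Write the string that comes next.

Each term wraps the previous one in DDA on the left and A on the right.
Applying this once more to DDADDADDADDASSAAAA:

DDADDADDADDADDASSAAAAA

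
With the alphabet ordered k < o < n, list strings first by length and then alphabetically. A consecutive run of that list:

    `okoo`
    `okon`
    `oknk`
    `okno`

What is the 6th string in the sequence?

Advancing 2 positions from okno through okno → oknn reaches term 6.

ookk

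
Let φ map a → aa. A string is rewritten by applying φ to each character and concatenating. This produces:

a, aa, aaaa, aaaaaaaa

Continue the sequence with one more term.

aaaaaaaaaaaaaaaa

Expanding aaaaaaaa: a→aa, a→aa, a→aa, a→aa, a→aa, a→aa, a→aa, a→aa. Concatenated: aa aa aa aa aa aa aa aa.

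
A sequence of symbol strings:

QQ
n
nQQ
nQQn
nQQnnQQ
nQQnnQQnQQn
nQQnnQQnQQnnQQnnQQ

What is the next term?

nQQnnQQnQQnnQQnnQQnQQnnQQnQQn

This is a Fibonacci-style word recurrence s(k) = s(k−1)·s(k−2): e.g. n·QQ = nQQ.
Continuing: nQQnnQQnQQnnQQnnQQ · nQQnnQQnQQn gives term 8.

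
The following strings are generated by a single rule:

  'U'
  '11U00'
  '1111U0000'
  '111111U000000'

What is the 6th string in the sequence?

s(k+1) = 11·s(k)·00, so each term gains 11 as a prefix and 00 as a suffix.
From 111111U000000, 2 further steps: 111111U000000 → 11111111U00000000 → (answer).

1111111111U0000000000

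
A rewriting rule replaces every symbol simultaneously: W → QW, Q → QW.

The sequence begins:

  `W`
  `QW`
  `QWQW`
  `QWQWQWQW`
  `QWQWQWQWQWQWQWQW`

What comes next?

φ(QWQWQWQWQWQWQWQW) expands symbol-by-symbol to QW QW QW QW QW QW QW QW QW QW QW QW QW QW QW QW; joining the 16 pieces gives the next term.

QWQWQWQWQWQWQWQWQWQWQWQWQWQWQWQW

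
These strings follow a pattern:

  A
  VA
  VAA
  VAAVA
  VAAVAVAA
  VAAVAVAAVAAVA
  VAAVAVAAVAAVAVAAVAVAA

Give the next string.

This is a Fibonacci-style word recurrence s(k) = s(k−1)·s(k−2): e.g. VA·A = VAA.
Continuing: VAAVAVAAVAAVAVAAVAVAA · VAAVAVAAVAAVA gives term 8.

VAAVAVAAVAAVAVAAVAVAAVAAVAVAAVAAVA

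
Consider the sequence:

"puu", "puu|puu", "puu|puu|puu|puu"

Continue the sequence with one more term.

puu|puu|puu|puu|puu|puu|puu|puu

Every step duplicates the string with '|' between the halves.
So the next term is two copies of puu|puu|puu|puu with '|' between the halves.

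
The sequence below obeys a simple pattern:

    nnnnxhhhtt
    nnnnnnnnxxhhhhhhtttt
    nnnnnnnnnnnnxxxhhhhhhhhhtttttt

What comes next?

nnnnnnnnnnnnnnnnxxxxhhhhhhhhhhhhtttttttt

The n-th term is 4n n's then n x's then 3n h's then 2n t's (n = 1, 2, …).
Setting n = 4 gives 16, 4, 12, 8 characters in each block.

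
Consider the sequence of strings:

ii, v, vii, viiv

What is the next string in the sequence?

This is a Fibonacci-style word recurrence s(k) = s(k−1)·s(k−2): e.g. v·ii = vii.
So term 5 is viiv·vii.

viivvii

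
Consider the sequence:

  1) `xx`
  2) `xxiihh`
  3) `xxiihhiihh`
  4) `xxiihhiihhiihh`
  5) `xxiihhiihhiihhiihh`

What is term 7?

Each term is the previous one with iihh appended.
From xxiihhiihhiihhiihh, 2 further steps: xxiihhiihhiihhiihh → xxiihhiihhiihhiihhiihh → (answer).

xxiihhiihhiihhiihhiihhiihh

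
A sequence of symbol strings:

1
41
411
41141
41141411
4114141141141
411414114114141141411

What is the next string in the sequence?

4114141141141411414114114141141141

Each term (from the third on) is the previous term followed by the one before it: term 3 = 41·1 = 411.
The next term joins 411414114114141141411 and 4114141141141.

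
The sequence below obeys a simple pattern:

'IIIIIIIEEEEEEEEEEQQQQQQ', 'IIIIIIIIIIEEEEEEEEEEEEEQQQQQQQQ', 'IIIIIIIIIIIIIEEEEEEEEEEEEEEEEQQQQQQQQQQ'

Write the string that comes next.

Reading off run lengths: I runs 7, 10, 13; E runs 10, 13, 16; Q runs 6, 8, 10 — each is linear in n, where the shown terms are n = 3, 4, 5.
For the next term, n = 6, so the run lengths are 16, 19, 12.

IIIIIIIIIIIIIIIIEEEEEEEEEEEEEEEEEEEQQQQQQQQQQQQ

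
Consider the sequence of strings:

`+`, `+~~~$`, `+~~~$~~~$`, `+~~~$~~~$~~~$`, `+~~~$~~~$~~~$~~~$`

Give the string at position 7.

+~~~$~~~$~~~$~~~$~~~$~~~$

Every step adds ~~~$ to the end: s(k+1) = s(k)·~~~$.
From +~~~$~~~$~~~$~~~$, 2 further steps: +~~~$~~~$~~~$~~~$ → +~~~$~~~$~~~$~~~$~~~$ → (answer).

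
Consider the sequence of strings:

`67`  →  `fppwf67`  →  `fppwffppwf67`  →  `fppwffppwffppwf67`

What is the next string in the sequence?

fppwffppwffppwffppwf67

Each term is the previous one with fppwf prepended.
So the next term is fppwf·fppwffppwffppwf67.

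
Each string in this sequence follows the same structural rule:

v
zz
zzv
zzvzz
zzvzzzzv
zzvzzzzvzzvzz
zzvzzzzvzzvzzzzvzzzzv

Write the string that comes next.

zzvzzzzvzzvzzzzvzzzzvzzvzzzzvzzvzz

This is a Fibonacci-style word recurrence s(k) = s(k−1)·s(k−2): e.g. zz·v = zzv.
The next term joins zzvzzzzvzzvzzzzvzzzzv and zzvzzzzvzzvzz.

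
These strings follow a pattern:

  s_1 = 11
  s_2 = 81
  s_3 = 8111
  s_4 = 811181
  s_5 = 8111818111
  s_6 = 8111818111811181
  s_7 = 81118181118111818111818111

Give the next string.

From term 3 onward, concatenate the last term with the second-to-last: 81·11 = 8111, 8111·81 = 811181, …
So term 8 is 81118181118111818111818111·8111818111811181.

811181811181118181118181118111818111811181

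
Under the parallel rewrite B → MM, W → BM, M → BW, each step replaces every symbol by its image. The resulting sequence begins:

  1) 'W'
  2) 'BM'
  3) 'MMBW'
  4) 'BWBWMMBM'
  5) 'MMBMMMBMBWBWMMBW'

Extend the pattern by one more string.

Applying the rule to each of the 16 symbols of MMBMMMBMBWBWMMBW gives the pieces BW BW MM BW BW BW MM BW MM BM MM BM BW BW MM BM, which concatenate to the answer.

BWBWMMBWBWBWMMBWMMBMMMBMBWBWMMBM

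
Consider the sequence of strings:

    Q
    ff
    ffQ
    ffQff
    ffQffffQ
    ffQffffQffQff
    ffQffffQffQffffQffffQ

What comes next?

From term 3 onward, concatenate the last term with the second-to-last: ff·Q = ffQ, ffQ·ff = ffQff, …
So term 8 is ffQffffQffQffffQffffQ·ffQffffQffQff.

ffQffffQffQffffQffffQffQffffQffQff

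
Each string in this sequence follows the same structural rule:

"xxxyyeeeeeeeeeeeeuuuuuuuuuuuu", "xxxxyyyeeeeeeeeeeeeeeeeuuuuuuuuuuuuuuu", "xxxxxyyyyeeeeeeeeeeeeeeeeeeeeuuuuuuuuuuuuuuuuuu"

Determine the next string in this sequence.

Reading off run lengths: x runs 3, 4, 5; y runs 2, 3, 4; e runs 12, 16, 20; u runs 12, 15, 18 — each is linear in n, where the shown terms are n = 3, 4, 5.
At n = 6 the blocks have lengths 6, 5, 24, 21.

xxxxxxyyyyyeeeeeeeeeeeeeeeeeeeeeeeeuuuuuuuuuuuuuuuuuuuuu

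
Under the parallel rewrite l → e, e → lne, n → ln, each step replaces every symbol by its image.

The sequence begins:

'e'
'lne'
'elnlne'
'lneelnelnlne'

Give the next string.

Rewriting each symbol of lneelnelnlne: l→e, n→ln, e→lne, e→lne, l→e, n→ln, e→lne, l→e, n→ln, l→e, n→ln, e→lne, which concatenates to e ln lne lne e ln lne e ln e ln lne.

elnlnelneelnlneelnelnlne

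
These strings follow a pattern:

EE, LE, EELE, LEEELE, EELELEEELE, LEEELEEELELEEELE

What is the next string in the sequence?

This is a Fibonacci-style word recurrence s(k) = s(k−2)·s(k−1): e.g. EE·LE = EELE.
Continuing: EELELEEELE · LEEELEEELELEEELE gives term 7.

EELELEEELELEEELEEELELEEELE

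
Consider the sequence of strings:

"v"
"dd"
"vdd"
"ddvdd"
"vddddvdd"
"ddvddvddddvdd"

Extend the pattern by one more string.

vddddvddddvddvddddvdd

Each term (from the third on) is the two preceding terms concatenated in order: term 3 = v·dd = vdd.
So term 7 is vddddvdd·ddvddvddddvdd.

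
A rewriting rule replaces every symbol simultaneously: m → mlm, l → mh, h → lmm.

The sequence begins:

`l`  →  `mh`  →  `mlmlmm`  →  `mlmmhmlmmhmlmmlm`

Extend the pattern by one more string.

Applying the rule to each of the 16 symbols of mlmmhmlmmhmlmmlm gives the pieces mlm mh mlm mlm lmm mlm mh mlm mlm lmm mlm mh mlm mlm mh mlm, which concatenate to the answer.

mlmmhmlmmlmlmmmlmmhmlmmlmlmmmlmmhmlmmlmmhmlm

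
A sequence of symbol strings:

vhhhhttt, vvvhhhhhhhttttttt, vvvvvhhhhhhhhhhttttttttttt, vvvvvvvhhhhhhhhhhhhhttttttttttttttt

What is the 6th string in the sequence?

Reading off run lengths: v runs 1, 3, 5, 7; h runs 4, 7, 10, 13; t runs 3, 7, 11, 15 — each is linear in n (n = 1, 2, …).
At n = 6 the blocks have lengths 11, 19, 23.

vvvvvvvvvvvhhhhhhhhhhhhhhhhhhhttttttttttttttttttttttt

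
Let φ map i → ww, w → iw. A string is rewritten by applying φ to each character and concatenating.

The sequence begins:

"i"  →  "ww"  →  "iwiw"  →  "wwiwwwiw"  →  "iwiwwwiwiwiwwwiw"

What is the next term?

wwiwwwiwiwiwwwiwwwiwwwiwiwiwwwiw

φ(iwiwwwiwiwiwwwiw) expands symbol-by-symbol to ww iw ww iw iw iw ww iw ww iw ww iw iw iw ww iw; joining the 16 pieces gives the next term.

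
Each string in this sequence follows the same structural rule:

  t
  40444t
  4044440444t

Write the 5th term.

40444404444044440444t

Each term is the previous one with 40444 prepended.
From 4044440444t, 2 further steps: 4044440444t → 404444044440444t → (answer).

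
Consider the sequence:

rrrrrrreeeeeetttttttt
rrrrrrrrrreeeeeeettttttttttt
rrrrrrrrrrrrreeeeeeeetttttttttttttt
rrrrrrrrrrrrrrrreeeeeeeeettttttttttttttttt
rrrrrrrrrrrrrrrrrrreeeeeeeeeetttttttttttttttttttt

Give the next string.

rrrrrrrrrrrrrrrrrrrrrreeeeeeeeeeettttttttttttttttttttttt

Reading off run lengths: r runs 7, 10, 13, 16, 19; e runs 6, 7, 8, 9, 10; t runs 8, 11, 14, 17, 20 — each is linear in n, where the shown terms are n = 3, 4, 5, 6, 7.
At n = 8 the blocks have lengths 22, 11, 23.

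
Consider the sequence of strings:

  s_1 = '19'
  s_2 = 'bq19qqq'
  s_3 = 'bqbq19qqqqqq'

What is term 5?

bqbqbqbq19qqqqqqqqqqqq

Every step adds bq to the front and qqq to the end of the previous string.
From bqbq19qqqqqq, 2 further steps: bqbq19qqqqqq → bqbqbq19qqqqqqqqq → (answer).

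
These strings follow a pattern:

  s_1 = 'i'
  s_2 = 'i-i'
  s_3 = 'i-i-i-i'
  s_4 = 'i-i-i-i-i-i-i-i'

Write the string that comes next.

i-i-i-i-i-i-i-i-i-i-i-i-i-i-i-i

s(k+1) = s(k)·-·s(k) — each term doubles the last with '-' between the halves.
One more doubling of i-i-i-i-i-i-i-i gives the answer.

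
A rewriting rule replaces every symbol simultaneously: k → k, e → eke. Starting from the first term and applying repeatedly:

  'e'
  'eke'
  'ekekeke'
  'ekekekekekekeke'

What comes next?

Rewriting the 15 symbols of ekekekekekekeke one by one yields eke k eke k eke k eke k eke k eke k eke k eke; concatenated:

ekekekekekekekekekekekekekekeke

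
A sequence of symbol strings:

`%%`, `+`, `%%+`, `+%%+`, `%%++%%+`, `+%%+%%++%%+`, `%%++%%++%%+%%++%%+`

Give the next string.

Each term (from the third on) is the two preceding terms concatenated in order: term 3 = %%·+ = %%+.
The next term joins +%%+%%++%%+ and %%++%%++%%+%%++%%+.

+%%+%%++%%+%%++%%++%%+%%++%%+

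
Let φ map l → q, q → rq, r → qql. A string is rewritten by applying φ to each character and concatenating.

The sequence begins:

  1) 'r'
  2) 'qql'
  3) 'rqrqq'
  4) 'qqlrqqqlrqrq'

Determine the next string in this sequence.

rqrqqqqlrqrqrqqqqlrqqqlrq

Expanding qqlrqqqlrqrq: q→rq, q→rq, l→q, r→qql, q→rq, q→rq, q→rq, l→q, r→qql, q→rq, r→qql, q→rq. Concatenated: rq rq q qql rq rq rq q qql rq qql rq.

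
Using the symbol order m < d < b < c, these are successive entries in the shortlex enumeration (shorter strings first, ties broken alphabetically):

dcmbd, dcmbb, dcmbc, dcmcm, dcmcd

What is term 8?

dcdmm

Stepping forward 3 times from dcmcd: dcmcd → dcmcb → dcmcc, then the target.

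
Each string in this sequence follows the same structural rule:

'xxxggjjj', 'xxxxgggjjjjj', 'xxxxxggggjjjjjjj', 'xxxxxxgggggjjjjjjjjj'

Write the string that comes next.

Each string has the form x^{n+1} g^{n} j^{2n-1}, where the shown terms are n = 2, 3, 4, 5.
At n = 6 the blocks have lengths 7, 6, 11.

xxxxxxxggggggjjjjjjjjjjj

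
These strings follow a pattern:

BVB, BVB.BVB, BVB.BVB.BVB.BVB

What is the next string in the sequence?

s(k+1) = s(k)·.·s(k) — each term doubles the last with '.' between the halves.
So the next term is two copies of BVB.BVB.BVB.BVB with '.' between the halves.

BVB.BVB.BVB.BVB.BVB.BVB.BVB.BVB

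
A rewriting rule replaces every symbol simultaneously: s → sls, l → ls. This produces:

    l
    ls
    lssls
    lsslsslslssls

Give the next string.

lsslsslslsslsslslsslslsslsslslssls

φ(lsslsslslssls) expands symbol-by-symbol to ls sls sls ls sls sls ls sls ls sls sls ls sls; joining the 13 pieces gives the next term.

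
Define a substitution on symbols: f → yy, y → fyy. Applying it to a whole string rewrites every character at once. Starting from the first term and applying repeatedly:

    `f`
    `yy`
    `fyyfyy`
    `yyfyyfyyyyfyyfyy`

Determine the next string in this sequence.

fyyfyyyyfyyfyyyyfyyfyyfyyfyyyyfyyfyyyyfyyfyy

Applying the rule to each of the 16 symbols of yyfyyfyyyyfyyfyy gives the pieces fyy fyy yy fyy fyy yy fyy fyy fyy fyy yy fyy fyy yy fyy fyy, which concatenate to the answer.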